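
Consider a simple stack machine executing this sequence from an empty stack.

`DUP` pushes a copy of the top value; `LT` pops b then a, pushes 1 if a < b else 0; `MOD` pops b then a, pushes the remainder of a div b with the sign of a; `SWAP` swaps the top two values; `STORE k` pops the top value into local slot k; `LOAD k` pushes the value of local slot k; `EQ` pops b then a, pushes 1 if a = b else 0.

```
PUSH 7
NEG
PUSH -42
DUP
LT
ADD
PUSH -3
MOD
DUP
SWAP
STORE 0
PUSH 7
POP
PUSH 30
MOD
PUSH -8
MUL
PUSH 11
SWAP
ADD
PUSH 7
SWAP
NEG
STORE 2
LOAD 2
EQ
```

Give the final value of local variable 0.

PUSH 7   -> [7]
NEG      -> [-7]
PUSH -42 -> [-7, -42]
DUP      -> [-7, -42, -42]
LT       -> [-7, 0]
ADD      -> [-7]
PUSH -3  -> [-7, -3]
MOD      -> [-1]
DUP      -> [-1, -1]
SWAP     -> [-1, -1]
STORE 0  -> [-1]
PUSH 7   -> [-1, 7]
POP      -> [-1]
PUSH 30  -> [-1, 30]
MOD      -> [-1]
PUSH -8  -> [-1, -8]
MUL      -> [8]
PUSH 11  -> [8, 11]
SWAP     -> [11, 8]
ADD      -> [19]
PUSH 7   -> [19, 7]
SWAP     -> [7, 19]
NEG      -> [7, -19]
STORE 2  -> [7]
LOAD 2   -> [7, -19]
EQ       -> [0]

-1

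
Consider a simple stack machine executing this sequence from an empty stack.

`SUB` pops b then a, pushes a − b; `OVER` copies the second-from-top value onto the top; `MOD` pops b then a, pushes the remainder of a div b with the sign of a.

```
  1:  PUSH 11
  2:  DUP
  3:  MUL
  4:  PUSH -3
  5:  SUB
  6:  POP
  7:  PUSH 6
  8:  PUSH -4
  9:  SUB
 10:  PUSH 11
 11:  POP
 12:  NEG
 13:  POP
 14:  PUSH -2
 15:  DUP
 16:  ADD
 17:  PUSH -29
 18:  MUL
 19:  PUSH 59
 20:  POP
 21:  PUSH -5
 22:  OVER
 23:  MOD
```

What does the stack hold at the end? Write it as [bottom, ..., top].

[116, -5]

PUSH 11   [11]
DUP       [11, 11]
MUL       [121]
PUSH -3   [121, -3]
SUB       [124]
POP       []
PUSH 6    [6]
PUSH -4   [6, -4]
SUB       [10]
PUSH 11   [10, 11]
POP       [10]
NEG       [-10]
POP       []
PUSH -2   [-2]
DUP       [-2, -2]
ADD       [-4]
PUSH -29  [-4, -29]
MUL       [116]
PUSH 59   [116, 59]
POP       [116]
PUSH -5   [116, -5]
OVER      [116, -5, 116]
MOD       [116, -5]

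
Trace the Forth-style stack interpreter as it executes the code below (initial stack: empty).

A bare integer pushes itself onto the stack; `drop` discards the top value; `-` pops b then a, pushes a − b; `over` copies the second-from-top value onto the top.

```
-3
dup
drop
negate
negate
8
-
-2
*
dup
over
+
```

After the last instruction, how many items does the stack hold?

2

-3     -> [-3]
dup    -> [-3, -3]
drop   -> [-3]
negate -> [3]
negate -> [-3]
8      -> [-3, 8]
-      -> [-11]
-2     -> [-11, -2]
*      -> [22]
dup    -> [22, 22]
over   -> [22, 22, 22]
+      -> [22, 44]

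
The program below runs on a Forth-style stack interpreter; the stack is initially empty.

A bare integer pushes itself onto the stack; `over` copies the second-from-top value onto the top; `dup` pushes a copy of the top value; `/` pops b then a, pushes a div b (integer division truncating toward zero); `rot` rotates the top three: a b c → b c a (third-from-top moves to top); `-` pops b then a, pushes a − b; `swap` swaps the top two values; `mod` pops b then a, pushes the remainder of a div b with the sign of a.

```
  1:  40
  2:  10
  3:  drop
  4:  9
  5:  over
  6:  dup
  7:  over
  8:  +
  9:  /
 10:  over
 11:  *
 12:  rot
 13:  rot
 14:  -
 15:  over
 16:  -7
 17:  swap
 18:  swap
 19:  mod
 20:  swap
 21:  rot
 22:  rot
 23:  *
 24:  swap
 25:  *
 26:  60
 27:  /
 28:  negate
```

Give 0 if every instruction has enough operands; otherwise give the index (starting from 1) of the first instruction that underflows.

40      40
10      40 10
drop    40
9       40 9
over    40 9 40
dup     40 9 40 40
over    40 9 40 40 40
+       40 9 40 80
/       40 9 0
over    40 9 0 9
*       40 9 0
rot     9 0 40
rot     0 40 9
-       0 31
over    0 31 0
-7      0 31 0 -7
swap    0 31 -7 0
swap    0 31 0 -7
mod     0 31 0
swap    0 0 31
rot     0 31 0
rot     31 0 0
*       31 0
swap    0 31
*       0
60      0 60
/       0
negate  0

0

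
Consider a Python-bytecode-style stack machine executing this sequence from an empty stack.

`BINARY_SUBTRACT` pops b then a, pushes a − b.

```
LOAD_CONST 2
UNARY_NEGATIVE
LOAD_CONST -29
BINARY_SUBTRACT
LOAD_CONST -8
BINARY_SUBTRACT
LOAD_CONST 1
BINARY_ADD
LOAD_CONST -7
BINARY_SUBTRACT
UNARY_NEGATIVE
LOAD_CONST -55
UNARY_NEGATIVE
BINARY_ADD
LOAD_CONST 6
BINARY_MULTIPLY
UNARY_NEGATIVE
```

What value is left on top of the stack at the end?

LOAD_CONST 2     2
UNARY_NEGATIVE   -2
LOAD_CONST -29   -2 -29
BINARY_SUBTRACT  27
LOAD_CONST -8    27 -8
BINARY_SUBTRACT  35
LOAD_CONST 1     35 1
BINARY_ADD       36
LOAD_CONST -7    36 -7
BINARY_SUBTRACT  43
UNARY_NEGATIVE   -43
LOAD_CONST -55   -43 -55
UNARY_NEGATIVE   -43 55
BINARY_ADD       12
LOAD_CONST 6     12 6
BINARY_MULTIPLY  72
UNARY_NEGATIVE   -72

-72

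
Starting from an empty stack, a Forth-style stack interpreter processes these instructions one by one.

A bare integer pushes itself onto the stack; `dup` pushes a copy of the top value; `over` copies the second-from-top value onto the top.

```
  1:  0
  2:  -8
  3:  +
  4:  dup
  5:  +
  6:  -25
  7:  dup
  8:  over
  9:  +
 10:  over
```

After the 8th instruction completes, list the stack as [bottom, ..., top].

[-16, -25, -25, -25]

0    : [0]
-8   : [0, -8]
+    : [-8]
dup  : [-8, -8]
+    : [-16]
-25  : [-16, -25]
dup  : [-16, -25, -25]
over : [-16, -25, -25, -25]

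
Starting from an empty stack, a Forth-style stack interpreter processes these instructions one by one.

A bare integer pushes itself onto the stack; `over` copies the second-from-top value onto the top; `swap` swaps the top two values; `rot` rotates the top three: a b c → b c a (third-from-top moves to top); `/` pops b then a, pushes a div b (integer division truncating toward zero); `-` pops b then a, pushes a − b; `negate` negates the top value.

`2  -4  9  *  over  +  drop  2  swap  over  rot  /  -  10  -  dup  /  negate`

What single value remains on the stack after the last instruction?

-1

2      → [2]
-4     → [2, -4]
9      → [2, -4, 9]
*      → [2, -36]
over   → [2, -36, 2]
+      → [2, -34]
drop   → [2]
2      → [2, 2]
swap   → [2, 2]
over   → [2, 2, 2]
rot    → [2, 2, 2]
/      → [2, 1]
-      → [1]
10     → [1, 10]
-      → [-9]
dup    → [-9, -9]
/      → [1]
negate → [-1]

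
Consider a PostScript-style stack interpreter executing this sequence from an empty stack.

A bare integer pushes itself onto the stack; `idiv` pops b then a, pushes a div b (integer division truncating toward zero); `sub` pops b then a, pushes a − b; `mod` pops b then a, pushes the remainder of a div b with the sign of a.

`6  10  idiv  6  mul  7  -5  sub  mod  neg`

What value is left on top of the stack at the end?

6     [6]
10    [6, 10]
idiv  [0]
6     [0, 6]
mul   [0]
7     [0, 7]
-5    [0, 7, -5]
sub   [0, 12]
mod   [0]
neg   [0]

0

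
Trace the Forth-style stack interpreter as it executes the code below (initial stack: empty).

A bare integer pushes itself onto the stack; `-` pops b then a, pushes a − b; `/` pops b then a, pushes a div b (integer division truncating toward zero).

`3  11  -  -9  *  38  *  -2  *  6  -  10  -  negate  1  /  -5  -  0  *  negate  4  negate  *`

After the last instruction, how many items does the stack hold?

1

3       3
11      3 11
-       -8
-9      -8 -9
*       72
38      72 38
*       2736
-2      2736 -2
*       -5472
6       -5472 6
-       -5478
10      -5478 10
-       -5488
negate  5488
1       5488 1
/       5488
-5      5488 -5
-       5493
0       5493 0
*       0
negate  0
4       0 4
negate  0 -4
*       0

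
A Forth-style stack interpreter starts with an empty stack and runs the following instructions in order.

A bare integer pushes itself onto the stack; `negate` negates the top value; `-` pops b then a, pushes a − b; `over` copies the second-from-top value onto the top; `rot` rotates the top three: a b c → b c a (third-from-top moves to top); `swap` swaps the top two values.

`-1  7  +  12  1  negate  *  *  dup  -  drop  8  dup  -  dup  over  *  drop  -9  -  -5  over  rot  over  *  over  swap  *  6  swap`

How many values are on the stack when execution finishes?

-1     → -1
7      → -1 7
+      → 6
12     → 6 12
1      → 6 12 1
negate → 6 12 -1
*      → 6 -12
*      → -72
dup    → -72 -72
-      → 0
drop   → (empty)
8      → 8
dup    → 8 8
-      → 0
dup    → 0 0
over   → 0 0 0
*      → 0 0
drop   → 0
-9     → 0 -9
-      → 9
-5     → 9 -5
over   → 9 -5 9
rot    → -5 9 9
over   → -5 9 9 9
*      → -5 9 81
over   → -5 9 81 9
swap   → -5 9 9 81
*      → -5 9 729
6      → -5 9 729 6
swap   → -5 9 6 729

4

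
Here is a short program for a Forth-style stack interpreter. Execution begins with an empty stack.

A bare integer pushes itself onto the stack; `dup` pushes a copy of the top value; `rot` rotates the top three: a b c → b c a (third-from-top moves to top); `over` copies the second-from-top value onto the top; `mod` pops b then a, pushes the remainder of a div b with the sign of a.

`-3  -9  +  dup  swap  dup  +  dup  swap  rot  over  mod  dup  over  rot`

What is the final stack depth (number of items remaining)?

5

-3   -> [-3]
-9   -> [-3, -9]
+    -> [-12]
dup  -> [-12, -12]
swap -> [-12, -12]
dup  -> [-12, -12, -12]
+    -> [-12, -24]
dup  -> [-12, -24, -24]
swap -> [-12, -24, -24]
rot  -> [-24, -24, -12]
over -> [-24, -24, -12, -24]
mod  -> [-24, -24, -12]
dup  -> [-24, -24, -12, -12]
over -> [-24, -24, -12, -12, -12]
rot  -> [-24, -24, -12, -12, -12]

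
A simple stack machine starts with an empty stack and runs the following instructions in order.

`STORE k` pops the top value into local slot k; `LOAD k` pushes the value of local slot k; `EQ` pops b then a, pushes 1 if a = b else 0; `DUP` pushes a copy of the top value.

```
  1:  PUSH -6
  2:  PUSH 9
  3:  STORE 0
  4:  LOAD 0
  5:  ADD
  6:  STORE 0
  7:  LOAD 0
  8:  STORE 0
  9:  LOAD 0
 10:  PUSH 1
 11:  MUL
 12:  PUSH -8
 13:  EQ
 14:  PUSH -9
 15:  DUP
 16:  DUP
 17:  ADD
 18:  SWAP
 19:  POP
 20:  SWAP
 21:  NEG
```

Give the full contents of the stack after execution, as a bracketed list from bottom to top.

PUSH -6 -> -6
PUSH 9  -> -6 9
STORE 0 -> -6
LOAD 0  -> -6 9
ADD     -> 3
STORE 0 -> (empty)
LOAD 0  -> 3
STORE 0 -> (empty)
LOAD 0  -> 3
PUSH 1  -> 3 1
MUL     -> 3
PUSH -8 -> 3 -8
EQ      -> 0
PUSH -9 -> 0 -9
DUP     -> 0 -9 -9
DUP     -> 0 -9 -9 -9
ADD     -> 0 -9 -18
SWAP    -> 0 -18 -9
POP     -> 0 -18
SWAP    -> -18 0
NEG     -> -18 0

[-18, 0]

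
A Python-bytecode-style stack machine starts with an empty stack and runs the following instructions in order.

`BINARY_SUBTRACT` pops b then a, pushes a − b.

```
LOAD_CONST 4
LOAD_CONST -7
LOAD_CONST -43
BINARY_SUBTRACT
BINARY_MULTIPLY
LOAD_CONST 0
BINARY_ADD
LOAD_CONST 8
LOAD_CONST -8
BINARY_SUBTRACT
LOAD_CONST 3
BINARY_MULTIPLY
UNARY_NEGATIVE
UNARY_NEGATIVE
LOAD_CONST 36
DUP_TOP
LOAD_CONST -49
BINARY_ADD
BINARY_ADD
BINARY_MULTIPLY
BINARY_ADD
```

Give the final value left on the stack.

LOAD_CONST 4    → [4]
LOAD_CONST -7   → [4, -7]
LOAD_CONST -43  → [4, -7, -43]
BINARY_SUBTRACT → [4, 36]
BINARY_MULTIPLY → [144]
LOAD_CONST 0    → [144, 0]
BINARY_ADD      → [144]
LOAD_CONST 8    → [144, 8]
LOAD_CONST -8   → [144, 8, -8]
BINARY_SUBTRACT → [144, 16]
LOAD_CONST 3    → [144, 16, 3]
BINARY_MULTIPLY → [144, 48]
UNARY_NEGATIVE  → [144, -48]
UNARY_NEGATIVE  → [144, 48]
LOAD_CONST 36   → [144, 48, 36]
DUP_TOP         → [144, 48, 36, 36]
LOAD_CONST -49  → [144, 48, 36, 36, -49]
BINARY_ADD      → [144, 48, 36, -13]
BINARY_ADD      → [144, 48, 23]
BINARY_MULTIPLY → [144, 1104]
BINARY_ADD      → [1248]

1248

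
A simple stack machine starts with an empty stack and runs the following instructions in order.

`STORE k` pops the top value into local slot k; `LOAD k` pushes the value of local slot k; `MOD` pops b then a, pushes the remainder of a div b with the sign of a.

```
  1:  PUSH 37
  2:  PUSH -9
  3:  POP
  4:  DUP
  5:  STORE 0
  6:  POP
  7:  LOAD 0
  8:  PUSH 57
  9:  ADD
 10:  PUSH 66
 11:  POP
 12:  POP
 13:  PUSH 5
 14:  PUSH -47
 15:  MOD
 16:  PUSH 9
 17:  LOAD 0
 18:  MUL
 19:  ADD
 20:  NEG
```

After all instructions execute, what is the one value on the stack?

-338

PUSH 37  : [37]
PUSH -9  : [37, -9]
POP      : [37]
DUP      : [37, 37]
STORE 0  : [37]
POP      : []
LOAD 0   : [37]
PUSH 57  : [37, 57]
ADD      : [94]
PUSH 66  : [94, 66]
POP      : [94]
POP      : []
PUSH 5   : [5]
PUSH -47 : [5, -47]
MOD      : [5]
PUSH 9   : [5, 9]
LOAD 0   : [5, 9, 37]
MUL      : [5, 333]
ADD      : [338]
NEG      : [-338]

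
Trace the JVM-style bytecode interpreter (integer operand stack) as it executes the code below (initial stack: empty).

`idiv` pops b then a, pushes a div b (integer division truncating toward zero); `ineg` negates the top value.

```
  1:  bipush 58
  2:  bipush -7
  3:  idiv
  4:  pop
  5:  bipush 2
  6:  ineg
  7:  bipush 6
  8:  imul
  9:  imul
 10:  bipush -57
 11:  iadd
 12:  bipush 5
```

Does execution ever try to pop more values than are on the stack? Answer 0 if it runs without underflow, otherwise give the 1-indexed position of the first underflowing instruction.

9

bipush 58 → [58]
bipush -7 → [58, -7]
idiv      → [-8]
pop       → []
bipush 2  → [2]
ineg      → [-2]
bipush 6  → [-2, 6]
imul      → [-12]
imul  — needs 2 operands, stack has 1 → underflow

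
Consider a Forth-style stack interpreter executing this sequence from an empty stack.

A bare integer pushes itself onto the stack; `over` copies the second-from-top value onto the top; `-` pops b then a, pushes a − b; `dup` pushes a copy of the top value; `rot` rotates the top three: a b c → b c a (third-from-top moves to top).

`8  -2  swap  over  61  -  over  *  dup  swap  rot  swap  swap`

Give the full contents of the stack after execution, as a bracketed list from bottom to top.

8    : [8]
-2   : [8, -2]
swap : [-2, 8]
over : [-2, 8, -2]
61   : [-2, 8, -2, 61]
-    : [-2, 8, -63]
over : [-2, 8, -63, 8]
*    : [-2, 8, -504]
dup  : [-2, 8, -504, -504]
swap : [-2, 8, -504, -504]
rot  : [-2, -504, -504, 8]
swap : [-2, -504, 8, -504]
swap : [-2, -504, -504, 8]

[-2, -504, -504, 8]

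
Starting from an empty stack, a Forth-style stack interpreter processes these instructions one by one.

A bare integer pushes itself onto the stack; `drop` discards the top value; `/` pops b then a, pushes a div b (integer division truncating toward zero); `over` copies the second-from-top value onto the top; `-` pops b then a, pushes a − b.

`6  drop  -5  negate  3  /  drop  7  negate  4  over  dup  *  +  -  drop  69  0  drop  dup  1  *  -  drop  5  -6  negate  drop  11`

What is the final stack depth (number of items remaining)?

2

6      -> [6]
drop   -> []
-5     -> [-5]
negate -> [5]
3      -> [5, 3]
/      -> [1]
drop   -> []
7      -> [7]
negate -> [-7]
4      -> [-7, 4]
over   -> [-7, 4, -7]
dup    -> [-7, 4, -7, -7]
*      -> [-7, 4, 49]
+      -> [-7, 53]
-      -> [-60]
drop   -> []
69     -> [69]
0      -> [69, 0]
drop   -> [69]
dup    -> [69, 69]
1      -> [69, 69, 1]
*      -> [69, 69]
-      -> [0]
drop   -> []
5      -> [5]
-6     -> [5, -6]
negate -> [5, 6]
drop   -> [5]
11     -> [5, 11]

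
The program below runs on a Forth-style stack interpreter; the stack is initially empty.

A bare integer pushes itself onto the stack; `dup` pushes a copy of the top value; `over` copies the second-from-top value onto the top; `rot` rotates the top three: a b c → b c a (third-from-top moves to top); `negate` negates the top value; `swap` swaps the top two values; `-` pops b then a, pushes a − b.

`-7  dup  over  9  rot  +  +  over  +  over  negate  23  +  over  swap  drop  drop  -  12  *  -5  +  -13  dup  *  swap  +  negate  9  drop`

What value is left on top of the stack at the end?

-7      -7
dup     -7 -7
over    -7 -7 -7
9       -7 -7 -7 9
rot     -7 -7 9 -7
+       -7 -7 2
+       -7 -5
over    -7 -5 -7
+       -7 -12
over    -7 -12 -7
negate  -7 -12 7
23      -7 -12 7 23
+       -7 -12 30
over    -7 -12 30 -12
swap    -7 -12 -12 30
drop    -7 -12 -12
drop    -7 -12
-       5
12      5 12
*       60
-5      60 -5
+       55
-13     55 -13
dup     55 -13 -13
*       55 169
swap    169 55
+       224
negate  -224
9       -224 9
drop    -224

-224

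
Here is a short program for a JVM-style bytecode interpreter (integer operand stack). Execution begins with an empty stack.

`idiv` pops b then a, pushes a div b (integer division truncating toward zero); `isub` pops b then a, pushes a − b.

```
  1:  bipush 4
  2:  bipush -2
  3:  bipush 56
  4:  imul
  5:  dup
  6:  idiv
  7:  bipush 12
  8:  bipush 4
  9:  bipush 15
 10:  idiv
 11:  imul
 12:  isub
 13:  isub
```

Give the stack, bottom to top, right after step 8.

[4, 1, 12, 4]

bipush 4  : 4
bipush -2 : 4 -2
bipush 56 : 4 -2 56
imul      : 4 -112
dup       : 4 -112 -112
idiv      : 4 1
bipush 12 : 4 1 12
bipush 4  : 4 1 12 4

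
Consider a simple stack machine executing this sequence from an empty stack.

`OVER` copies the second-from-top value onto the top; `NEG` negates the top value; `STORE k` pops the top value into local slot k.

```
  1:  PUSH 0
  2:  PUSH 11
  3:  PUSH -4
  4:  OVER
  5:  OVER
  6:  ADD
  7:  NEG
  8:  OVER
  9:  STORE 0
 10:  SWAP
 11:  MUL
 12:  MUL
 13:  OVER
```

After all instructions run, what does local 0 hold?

-4

PUSH 0  → [0]
PUSH 11 → [0, 11]
PUSH -4 → [0, 11, -4]
OVER    → [0, 11, -4, 11]
OVER    → [0, 11, -4, 11, -4]
ADD     → [0, 11, -4, 7]
NEG     → [0, 11, -4, -7]
OVER    → [0, 11, -4, -7, -4]
STORE 0 → [0, 11, -4, -7]
SWAP    → [0, 11, -7, -4]
MUL     → [0, 11, 28]
MUL     → [0, 308]
OVER    → [0, 308, 0]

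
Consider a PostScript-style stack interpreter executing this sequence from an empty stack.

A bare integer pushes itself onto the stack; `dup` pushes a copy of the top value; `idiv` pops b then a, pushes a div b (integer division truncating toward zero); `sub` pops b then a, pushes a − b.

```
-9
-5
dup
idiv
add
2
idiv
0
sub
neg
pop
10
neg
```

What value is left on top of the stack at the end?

-9   → [-9]
-5   → [-9, -5]
dup  → [-9, -5, -5]
idiv → [-9, 1]
add  → [-8]
2    → [-8, 2]
idiv → [-4]
0    → [-4, 0]
sub  → [-4]
neg  → [4]
pop  → []
10   → [10]
neg  → [-10]

-10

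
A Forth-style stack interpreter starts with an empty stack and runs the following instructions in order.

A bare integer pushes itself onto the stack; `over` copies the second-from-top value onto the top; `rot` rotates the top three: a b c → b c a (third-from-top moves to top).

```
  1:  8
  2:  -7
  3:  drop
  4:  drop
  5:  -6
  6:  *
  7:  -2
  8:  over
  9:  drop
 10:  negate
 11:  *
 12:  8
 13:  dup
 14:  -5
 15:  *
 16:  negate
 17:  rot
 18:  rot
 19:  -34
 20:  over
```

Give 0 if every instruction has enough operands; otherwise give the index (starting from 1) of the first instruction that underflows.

8    → 8
-7   → 8 -7
drop → 8
drop → (empty)
-6   → -6
*  — needs 2 operands, stack has 1 → underflow

6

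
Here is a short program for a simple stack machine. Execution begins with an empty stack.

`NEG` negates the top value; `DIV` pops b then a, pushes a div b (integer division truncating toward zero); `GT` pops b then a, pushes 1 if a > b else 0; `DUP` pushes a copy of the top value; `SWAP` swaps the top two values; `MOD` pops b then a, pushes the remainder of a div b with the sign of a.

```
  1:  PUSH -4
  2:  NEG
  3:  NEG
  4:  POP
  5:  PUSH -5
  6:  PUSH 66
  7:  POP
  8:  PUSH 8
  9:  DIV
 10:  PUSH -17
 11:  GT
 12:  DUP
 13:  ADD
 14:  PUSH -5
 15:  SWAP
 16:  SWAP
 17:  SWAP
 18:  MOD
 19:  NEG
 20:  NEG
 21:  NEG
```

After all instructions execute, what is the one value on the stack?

PUSH -4  -> [-4]
NEG      -> [4]
NEG      -> [-4]
POP      -> []
PUSH -5  -> [-5]
PUSH 66  -> [-5, 66]
POP      -> [-5]
PUSH 8   -> [-5, 8]
DIV      -> [0]
PUSH -17 -> [0, -17]
GT       -> [1]
DUP      -> [1, 1]
ADD      -> [2]
PUSH -5  -> [2, -5]
SWAP     -> [-5, 2]
SWAP     -> [2, -5]
SWAP     -> [-5, 2]
MOD      -> [-1]
NEG      -> [1]
NEG      -> [-1]
NEG      -> [1]

1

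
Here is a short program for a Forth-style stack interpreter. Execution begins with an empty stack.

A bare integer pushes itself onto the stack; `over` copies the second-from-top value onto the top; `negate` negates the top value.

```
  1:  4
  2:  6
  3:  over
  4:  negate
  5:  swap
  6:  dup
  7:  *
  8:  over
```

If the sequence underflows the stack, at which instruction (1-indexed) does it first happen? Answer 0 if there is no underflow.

0

4       [4]
6       [4, 6]
over    [4, 6, 4]
negate  [4, 6, -4]
swap    [4, -4, 6]
dup     [4, -4, 6, 6]
*       [4, -4, 36]
over    [4, -4, 36, -4]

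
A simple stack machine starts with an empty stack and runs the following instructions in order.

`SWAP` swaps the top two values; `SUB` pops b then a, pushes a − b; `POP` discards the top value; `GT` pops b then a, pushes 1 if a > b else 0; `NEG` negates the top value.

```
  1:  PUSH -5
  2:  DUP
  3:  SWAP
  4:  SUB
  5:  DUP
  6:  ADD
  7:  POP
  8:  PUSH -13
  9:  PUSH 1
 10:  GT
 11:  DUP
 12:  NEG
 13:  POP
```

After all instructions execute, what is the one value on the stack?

PUSH -5   -5
DUP       -5 -5
SWAP      -5 -5
SUB       0
DUP       0 0
ADD       0
POP       (empty)
PUSH -13  -13
PUSH 1    -13 1
GT        0
DUP       0 0
NEG       0 0
POP       0

0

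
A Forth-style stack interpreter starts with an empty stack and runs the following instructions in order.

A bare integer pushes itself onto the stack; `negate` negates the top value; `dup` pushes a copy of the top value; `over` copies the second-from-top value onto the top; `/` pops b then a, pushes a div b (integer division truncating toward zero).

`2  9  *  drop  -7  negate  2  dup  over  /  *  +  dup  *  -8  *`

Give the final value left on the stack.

-648

2      : [2]
9      : [2, 9]
*      : [18]
drop   : []
-7     : [-7]
negate : [7]
2      : [7, 2]
dup    : [7, 2, 2]
over   : [7, 2, 2, 2]
/      : [7, 2, 1]
*      : [7, 2]
+      : [9]
dup    : [9, 9]
*      : [81]
-8     : [81, -8]
*      : [-648]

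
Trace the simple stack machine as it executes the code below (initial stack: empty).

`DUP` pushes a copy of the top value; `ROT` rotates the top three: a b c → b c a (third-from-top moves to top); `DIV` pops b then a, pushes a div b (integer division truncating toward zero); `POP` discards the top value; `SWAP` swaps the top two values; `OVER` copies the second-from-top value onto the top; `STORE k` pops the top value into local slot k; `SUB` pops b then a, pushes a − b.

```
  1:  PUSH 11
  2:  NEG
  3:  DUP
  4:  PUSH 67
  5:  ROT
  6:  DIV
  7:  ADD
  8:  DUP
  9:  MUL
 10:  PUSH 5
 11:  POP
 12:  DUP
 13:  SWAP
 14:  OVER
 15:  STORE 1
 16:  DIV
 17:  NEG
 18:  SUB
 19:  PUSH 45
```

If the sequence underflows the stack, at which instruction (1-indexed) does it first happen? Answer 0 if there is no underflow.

18

PUSH 11 -> 11
NEG     -> -11
DUP     -> -11 -11
PUSH 67 -> -11 -11 67
ROT     -> -11 67 -11
DIV     -> -11 -6
ADD     -> -17
DUP     -> -17 -17
MUL     -> 289
PUSH 5  -> 289 5
POP     -> 289
DUP     -> 289 289
SWAP    -> 289 289
OVER    -> 289 289 289
STORE 1 -> 289 289
DIV     -> 1
NEG     -> -1
SUB  — needs 2 operands, stack has 1 → underflow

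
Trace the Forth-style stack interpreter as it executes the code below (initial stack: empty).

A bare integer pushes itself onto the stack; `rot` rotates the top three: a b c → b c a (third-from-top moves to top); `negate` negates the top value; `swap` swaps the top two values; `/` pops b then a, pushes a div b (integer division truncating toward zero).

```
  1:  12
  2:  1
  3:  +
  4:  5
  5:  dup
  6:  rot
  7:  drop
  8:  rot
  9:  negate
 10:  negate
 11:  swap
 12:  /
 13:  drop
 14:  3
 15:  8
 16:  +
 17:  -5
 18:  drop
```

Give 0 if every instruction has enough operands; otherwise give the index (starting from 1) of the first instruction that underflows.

12   -> 12
1    -> 12 1
+    -> 13
5    -> 13 5
dup  -> 13 5 5
rot  -> 5 5 13
drop -> 5 5
rot  — needs 3 operands, stack has 2 → underflow

8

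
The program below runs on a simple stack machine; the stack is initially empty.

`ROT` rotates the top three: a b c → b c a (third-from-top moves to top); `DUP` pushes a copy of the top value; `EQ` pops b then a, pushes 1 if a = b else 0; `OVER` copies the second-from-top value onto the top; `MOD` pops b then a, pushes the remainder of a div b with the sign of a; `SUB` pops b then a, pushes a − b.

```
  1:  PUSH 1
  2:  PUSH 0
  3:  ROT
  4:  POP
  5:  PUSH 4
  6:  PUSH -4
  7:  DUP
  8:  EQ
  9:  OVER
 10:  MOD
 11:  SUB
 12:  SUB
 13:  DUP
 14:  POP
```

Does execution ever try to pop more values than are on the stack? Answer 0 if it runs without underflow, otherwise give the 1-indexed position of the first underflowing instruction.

3

PUSH 1 : [1]
PUSH 0 : [1, 0]
ROT  — needs 3 operands, stack has 2 → underflow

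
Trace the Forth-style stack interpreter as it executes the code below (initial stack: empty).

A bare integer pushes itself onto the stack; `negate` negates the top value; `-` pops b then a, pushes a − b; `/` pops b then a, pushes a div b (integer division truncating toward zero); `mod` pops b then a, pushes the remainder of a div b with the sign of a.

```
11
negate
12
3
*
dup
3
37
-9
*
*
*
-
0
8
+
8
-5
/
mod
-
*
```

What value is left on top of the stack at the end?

11      [11]
negate  [-11]
12      [-11, 12]
3       [-11, 12, 3]
*       [-11, 36]
dup     [-11, 36, 36]
3       [-11, 36, 36, 3]
37      [-11, 36, 36, 3, 37]
-9      [-11, 36, 36, 3, 37, -9]
*       [-11, 36, 36, 3, -333]
*       [-11, 36, 36, -999]
*       [-11, 36, -35964]
-       [-11, 36000]
0       [-11, 36000, 0]
8       [-11, 36000, 0, 8]
+       [-11, 36000, 8]
8       [-11, 36000, 8, 8]
-5      [-11, 36000, 8, 8, -5]
/       [-11, 36000, 8, -1]
mod     [-11, 36000, 0]
-       [-11, 36000]
*       [-396000]

-396000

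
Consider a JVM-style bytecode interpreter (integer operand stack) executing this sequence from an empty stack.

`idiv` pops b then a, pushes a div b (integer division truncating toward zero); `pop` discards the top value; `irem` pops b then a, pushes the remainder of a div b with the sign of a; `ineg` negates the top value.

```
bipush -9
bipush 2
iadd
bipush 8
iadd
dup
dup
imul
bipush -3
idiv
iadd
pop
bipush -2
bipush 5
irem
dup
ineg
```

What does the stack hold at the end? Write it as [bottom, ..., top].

bipush -9 → [-9]
bipush 2  → [-9, 2]
iadd      → [-7]
bipush 8  → [-7, 8]
iadd      → [1]
dup       → [1, 1]
dup       → [1, 1, 1]
imul      → [1, 1]
bipush -3 → [1, 1, -3]
idiv      → [1, 0]
iadd      → [1]
pop       → []
bipush -2 → [-2]
bipush 5  → [-2, 5]
irem      → [-2]
dup       → [-2, -2]
ineg      → [-2, 2]

[-2, 2]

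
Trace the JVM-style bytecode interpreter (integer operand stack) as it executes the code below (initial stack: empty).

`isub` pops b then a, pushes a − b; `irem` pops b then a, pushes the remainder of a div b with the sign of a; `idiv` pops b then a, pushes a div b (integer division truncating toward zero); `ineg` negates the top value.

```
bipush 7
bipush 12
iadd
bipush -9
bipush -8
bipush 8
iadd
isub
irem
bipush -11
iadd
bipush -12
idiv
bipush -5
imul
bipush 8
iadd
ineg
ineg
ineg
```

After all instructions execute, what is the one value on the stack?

bipush 7   → [7]
bipush 12  → [7, 12]
iadd       → [19]
bipush -9  → [19, -9]
bipush -8  → [19, -9, -8]
bipush 8   → [19, -9, -8, 8]
iadd       → [19, -9, 0]
isub       → [19, -9]
irem       → [1]
bipush -11 → [1, -11]
iadd       → [-10]
bipush -12 → [-10, -12]
idiv       → [0]
bipush -5  → [0, -5]
imul       → [0]
bipush 8   → [0, 8]
iadd       → [8]
ineg       → [-8]
ineg       → [8]
ineg       → [-8]

-8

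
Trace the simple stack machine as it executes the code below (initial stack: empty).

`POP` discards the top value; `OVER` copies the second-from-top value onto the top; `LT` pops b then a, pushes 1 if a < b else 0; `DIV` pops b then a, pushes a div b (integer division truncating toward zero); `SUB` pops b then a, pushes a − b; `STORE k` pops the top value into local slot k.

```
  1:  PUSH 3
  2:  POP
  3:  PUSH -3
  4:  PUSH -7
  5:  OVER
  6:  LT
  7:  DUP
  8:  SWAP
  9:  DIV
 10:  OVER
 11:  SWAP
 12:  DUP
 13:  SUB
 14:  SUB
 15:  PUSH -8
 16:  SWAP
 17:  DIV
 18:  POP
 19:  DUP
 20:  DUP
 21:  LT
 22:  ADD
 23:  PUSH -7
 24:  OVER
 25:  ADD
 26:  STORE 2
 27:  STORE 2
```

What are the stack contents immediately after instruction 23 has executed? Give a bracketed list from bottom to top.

[-3, -7]

PUSH 3   [3]
POP      []
PUSH -3  [-3]
PUSH -7  [-3, -7]
OVER     [-3, -7, -3]
LT       [-3, 1]
DUP      [-3, 1, 1]
SWAP     [-3, 1, 1]
DIV      [-3, 1]
OVER     [-3, 1, -3]
SWAP     [-3, -3, 1]
DUP      [-3, -3, 1, 1]
SUB      [-3, -3, 0]
SUB      [-3, -3]
PUSH -8  [-3, -3, -8]
SWAP     [-3, -8, -3]
DIV      [-3, 2]
POP      [-3]
DUP      [-3, -3]
DUP      [-3, -3, -3]
LT       [-3, 0]
ADD      [-3]
PUSH -7  [-3, -7]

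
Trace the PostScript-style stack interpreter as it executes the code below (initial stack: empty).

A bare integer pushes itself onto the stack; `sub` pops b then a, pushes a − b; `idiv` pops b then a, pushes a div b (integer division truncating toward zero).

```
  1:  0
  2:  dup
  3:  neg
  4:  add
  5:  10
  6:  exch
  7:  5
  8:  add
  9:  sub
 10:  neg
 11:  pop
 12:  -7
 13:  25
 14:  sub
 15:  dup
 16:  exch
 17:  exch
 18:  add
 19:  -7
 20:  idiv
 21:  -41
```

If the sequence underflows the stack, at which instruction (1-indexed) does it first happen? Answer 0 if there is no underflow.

0    : 0
dup  : 0 0
neg  : 0 0
add  : 0
10   : 0 10
exch : 10 0
5    : 10 0 5
add  : 10 5
sub  : 5
neg  : -5
pop  : (empty)
-7   : -7
25   : -7 25
sub  : -32
dup  : -32 -32
exch : -32 -32
exch : -32 -32
add  : -64
-7   : -64 -7
idiv : 9
-41  : 9 -41

0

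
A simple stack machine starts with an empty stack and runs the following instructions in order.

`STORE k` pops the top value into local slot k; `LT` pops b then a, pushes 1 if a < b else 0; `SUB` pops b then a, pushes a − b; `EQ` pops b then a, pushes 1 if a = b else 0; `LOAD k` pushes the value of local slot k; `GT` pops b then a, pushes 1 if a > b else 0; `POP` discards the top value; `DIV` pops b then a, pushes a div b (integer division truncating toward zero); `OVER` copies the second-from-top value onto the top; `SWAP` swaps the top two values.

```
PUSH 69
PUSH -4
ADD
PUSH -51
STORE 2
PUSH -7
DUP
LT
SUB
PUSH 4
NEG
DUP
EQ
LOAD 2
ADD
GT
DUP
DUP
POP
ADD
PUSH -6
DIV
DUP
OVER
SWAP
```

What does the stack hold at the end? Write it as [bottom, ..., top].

PUSH 69  → 69
PUSH -4  → 69 -4
ADD      → 65
PUSH -51 → 65 -51
STORE 2  → 65
PUSH -7  → 65 -7
DUP      → 65 -7 -7
LT       → 65 0
SUB      → 65
PUSH 4   → 65 4
NEG      → 65 -4
DUP      → 65 -4 -4
EQ       → 65 1
LOAD 2   → 65 1 -51
ADD      → 65 -50
GT       → 1
DUP      → 1 1
DUP      → 1 1 1
POP      → 1 1
ADD      → 2
PUSH -6  → 2 -6
DIV      → 0
DUP      → 0 0
OVER     → 0 0 0
SWAP     → 0 0 0

[0, 0, 0]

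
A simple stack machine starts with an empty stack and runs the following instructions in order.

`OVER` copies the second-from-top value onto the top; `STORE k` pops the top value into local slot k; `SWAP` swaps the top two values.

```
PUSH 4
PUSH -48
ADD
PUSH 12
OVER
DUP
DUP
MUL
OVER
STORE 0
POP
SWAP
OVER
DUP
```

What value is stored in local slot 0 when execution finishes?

PUSH 4   -> 4
PUSH -48 -> 4 -48
ADD      -> -44
PUSH 12  -> -44 12
OVER     -> -44 12 -44
DUP      -> -44 12 -44 -44
DUP      -> -44 12 -44 -44 -44
MUL      -> -44 12 -44 1936
OVER     -> -44 12 -44 1936 -44
STORE 0  -> -44 12 -44 1936
POP      -> -44 12 -44
SWAP     -> -44 -44 12
OVER     -> -44 -44 12 -44
DUP      -> -44 -44 12 -44 -44

-44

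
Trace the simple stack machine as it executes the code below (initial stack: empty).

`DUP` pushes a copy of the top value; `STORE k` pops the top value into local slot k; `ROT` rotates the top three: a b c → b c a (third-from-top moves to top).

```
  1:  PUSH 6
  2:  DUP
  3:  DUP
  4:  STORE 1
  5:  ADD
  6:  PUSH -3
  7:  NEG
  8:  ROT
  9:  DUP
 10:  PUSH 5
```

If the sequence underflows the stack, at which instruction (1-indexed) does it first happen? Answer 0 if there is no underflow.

PUSH 6  -> 6
DUP     -> 6 6
DUP     -> 6 6 6
STORE 1 -> 6 6
ADD     -> 12
PUSH -3 -> 12 -3
NEG     -> 12 3
ROT  — needs 3 operands, stack has 2 → underflow

8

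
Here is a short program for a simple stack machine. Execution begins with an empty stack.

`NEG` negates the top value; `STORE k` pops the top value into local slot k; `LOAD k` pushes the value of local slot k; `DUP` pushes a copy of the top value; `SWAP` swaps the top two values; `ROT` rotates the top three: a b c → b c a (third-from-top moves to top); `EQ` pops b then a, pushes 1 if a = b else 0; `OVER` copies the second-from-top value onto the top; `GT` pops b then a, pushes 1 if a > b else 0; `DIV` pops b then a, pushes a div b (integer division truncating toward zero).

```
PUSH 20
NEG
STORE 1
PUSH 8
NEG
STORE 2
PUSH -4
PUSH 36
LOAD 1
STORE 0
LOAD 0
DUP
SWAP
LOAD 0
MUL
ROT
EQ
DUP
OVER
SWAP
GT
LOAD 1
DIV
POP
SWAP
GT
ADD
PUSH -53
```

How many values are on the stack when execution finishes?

2

PUSH 20  : [20]
NEG      : [-20]
STORE 1  : []
PUSH 8   : [8]
NEG      : [-8]
STORE 2  : []
PUSH -4  : [-4]
PUSH 36  : [-4, 36]
LOAD 1   : [-4, 36, -20]
STORE 0  : [-4, 36]
LOAD 0   : [-4, 36, -20]
DUP      : [-4, 36, -20, -20]
SWAP     : [-4, 36, -20, -20]
LOAD 0   : [-4, 36, -20, -20, -20]
MUL      : [-4, 36, -20, 400]
ROT      : [-4, -20, 400, 36]
EQ       : [-4, -20, 0]
DUP      : [-4, -20, 0, 0]
OVER     : [-4, -20, 0, 0, 0]
SWAP     : [-4, -20, 0, 0, 0]
GT       : [-4, -20, 0, 0]
LOAD 1   : [-4, -20, 0, 0, -20]
DIV      : [-4, -20, 0, 0]
POP      : [-4, -20, 0]
SWAP     : [-4, 0, -20]
GT       : [-4, 1]
ADD      : [-3]
PUSH -53 : [-3, -53]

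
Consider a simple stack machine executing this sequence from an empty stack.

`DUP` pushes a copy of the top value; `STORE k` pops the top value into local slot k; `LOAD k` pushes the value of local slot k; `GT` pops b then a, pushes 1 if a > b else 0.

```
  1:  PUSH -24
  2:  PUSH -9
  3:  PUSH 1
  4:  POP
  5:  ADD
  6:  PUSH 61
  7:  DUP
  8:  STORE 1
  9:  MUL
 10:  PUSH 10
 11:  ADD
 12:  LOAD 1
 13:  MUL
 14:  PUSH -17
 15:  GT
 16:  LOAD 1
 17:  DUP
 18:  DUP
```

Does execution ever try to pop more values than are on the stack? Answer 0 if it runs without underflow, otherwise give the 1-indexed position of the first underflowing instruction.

PUSH -24 -> [-24]
PUSH -9  -> [-24, -9]
PUSH 1   -> [-24, -9, 1]
POP      -> [-24, -9]
ADD      -> [-33]
PUSH 61  -> [-33, 61]
DUP      -> [-33, 61, 61]
STORE 1  -> [-33, 61]
MUL      -> [-2013]
PUSH 10  -> [-2013, 10]
ADD      -> [-2003]
LOAD 1   -> [-2003, 61]
MUL      -> [-122183]
PUSH -17 -> [-122183, -17]
GT       -> [0]
LOAD 1   -> [0, 61]
DUP      -> [0, 61, 61]
DUP      -> [0, 61, 61, 61]

0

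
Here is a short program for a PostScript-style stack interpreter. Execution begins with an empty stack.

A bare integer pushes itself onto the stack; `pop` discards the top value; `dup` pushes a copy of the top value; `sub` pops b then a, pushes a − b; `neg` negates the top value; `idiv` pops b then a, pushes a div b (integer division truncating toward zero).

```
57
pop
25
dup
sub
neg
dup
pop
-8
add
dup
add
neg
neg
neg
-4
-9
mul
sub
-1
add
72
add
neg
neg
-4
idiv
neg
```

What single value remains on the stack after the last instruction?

57   -> 57
pop  -> (empty)
25   -> 25
dup  -> 25 25
sub  -> 0
neg  -> 0
dup  -> 0 0
pop  -> 0
-8   -> 0 -8
add  -> -8
dup  -> -8 -8
add  -> -16
neg  -> 16
neg  -> -16
neg  -> 16
-4   -> 16 -4
-9   -> 16 -4 -9
mul  -> 16 36
sub  -> -20
-1   -> -20 -1
add  -> -21
72   -> -21 72
add  -> 51
neg  -> -51
neg  -> 51
-4   -> 51 -4
idiv -> -12
neg  -> 12

12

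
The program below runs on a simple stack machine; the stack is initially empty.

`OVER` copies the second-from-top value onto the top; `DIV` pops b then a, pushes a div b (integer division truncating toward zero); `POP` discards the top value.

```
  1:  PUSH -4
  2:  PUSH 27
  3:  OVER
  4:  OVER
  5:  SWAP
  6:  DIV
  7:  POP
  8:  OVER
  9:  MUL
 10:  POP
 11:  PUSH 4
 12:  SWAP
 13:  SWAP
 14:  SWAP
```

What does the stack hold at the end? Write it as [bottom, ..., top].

PUSH -4 : -4
PUSH 27 : -4 27
OVER    : -4 27 -4
OVER    : -4 27 -4 27
SWAP    : -4 27 27 -4
DIV     : -4 27 -6
POP     : -4 27
OVER    : -4 27 -4
MUL     : -4 -108
POP     : -4
PUSH 4  : -4 4
SWAP    : 4 -4
SWAP    : -4 4
SWAP    : 4 -4

[4, -4]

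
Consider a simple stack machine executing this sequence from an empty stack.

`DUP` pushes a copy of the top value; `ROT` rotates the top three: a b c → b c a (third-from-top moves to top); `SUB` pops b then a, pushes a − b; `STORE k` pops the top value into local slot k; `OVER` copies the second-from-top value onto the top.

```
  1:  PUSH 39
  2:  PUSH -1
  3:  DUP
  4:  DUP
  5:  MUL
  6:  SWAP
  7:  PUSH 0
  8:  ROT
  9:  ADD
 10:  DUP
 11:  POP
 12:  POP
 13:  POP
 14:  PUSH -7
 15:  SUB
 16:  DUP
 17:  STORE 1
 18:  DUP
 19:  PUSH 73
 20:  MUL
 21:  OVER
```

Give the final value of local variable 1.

46

PUSH 39  [39]
PUSH -1  [39, -1]
DUP      [39, -1, -1]
DUP      [39, -1, -1, -1]
MUL      [39, -1, 1]
SWAP     [39, 1, -1]
PUSH 0   [39, 1, -1, 0]
ROT      [39, -1, 0, 1]
ADD      [39, -1, 1]
DUP      [39, -1, 1, 1]
POP      [39, -1, 1]
POP      [39, -1]
POP      [39]
PUSH -7  [39, -7]
SUB      [46]
DUP      [46, 46]
STORE 1  [46]
DUP      [46, 46]
PUSH 73  [46, 46, 73]
MUL      [46, 3358]
OVER     [46, 3358, 46]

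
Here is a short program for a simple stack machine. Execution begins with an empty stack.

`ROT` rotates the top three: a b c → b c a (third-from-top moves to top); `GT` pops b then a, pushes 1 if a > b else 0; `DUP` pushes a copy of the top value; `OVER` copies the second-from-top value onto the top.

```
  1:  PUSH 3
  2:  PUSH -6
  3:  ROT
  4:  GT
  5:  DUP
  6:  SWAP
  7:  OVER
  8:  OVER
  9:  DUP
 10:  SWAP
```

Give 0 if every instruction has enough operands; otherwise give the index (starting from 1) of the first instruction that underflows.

3

PUSH 3  : [3]
PUSH -6 : [3, -6]
ROT  — needs 3 operands, stack has 2 → underflow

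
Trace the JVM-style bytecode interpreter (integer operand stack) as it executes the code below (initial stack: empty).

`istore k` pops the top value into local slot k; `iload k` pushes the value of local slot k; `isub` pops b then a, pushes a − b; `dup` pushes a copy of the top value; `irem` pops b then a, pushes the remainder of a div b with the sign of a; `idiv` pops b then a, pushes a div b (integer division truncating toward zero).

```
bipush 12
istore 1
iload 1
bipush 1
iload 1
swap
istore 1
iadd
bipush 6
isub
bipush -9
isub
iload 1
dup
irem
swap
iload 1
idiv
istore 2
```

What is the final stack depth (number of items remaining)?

bipush 12 -> [12]
istore 1  -> []
iload 1   -> [12]
bipush 1  -> [12, 1]
iload 1   -> [12, 1, 12]
swap      -> [12, 12, 1]
istore 1  -> [12, 12]
iadd      -> [24]
bipush 6  -> [24, 6]
isub      -> [18]
bipush -9 -> [18, -9]
isub      -> [27]
iload 1   -> [27, 1]
dup       -> [27, 1, 1]
irem      -> [27, 0]
swap      -> [0, 27]
iload 1   -> [0, 27, 1]
idiv      -> [0, 27]
istore 2  -> [0]

1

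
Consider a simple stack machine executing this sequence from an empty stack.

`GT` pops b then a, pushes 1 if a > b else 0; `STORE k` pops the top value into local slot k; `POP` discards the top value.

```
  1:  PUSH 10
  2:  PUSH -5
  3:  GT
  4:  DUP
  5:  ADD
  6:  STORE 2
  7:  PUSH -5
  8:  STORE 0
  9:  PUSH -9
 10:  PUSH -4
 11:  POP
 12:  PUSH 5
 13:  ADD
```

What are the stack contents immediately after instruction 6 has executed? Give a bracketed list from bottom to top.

PUSH 10 : 10
PUSH -5 : 10 -5
GT      : 1
DUP     : 1 1
ADD     : 2
STORE 2 : (empty)

[]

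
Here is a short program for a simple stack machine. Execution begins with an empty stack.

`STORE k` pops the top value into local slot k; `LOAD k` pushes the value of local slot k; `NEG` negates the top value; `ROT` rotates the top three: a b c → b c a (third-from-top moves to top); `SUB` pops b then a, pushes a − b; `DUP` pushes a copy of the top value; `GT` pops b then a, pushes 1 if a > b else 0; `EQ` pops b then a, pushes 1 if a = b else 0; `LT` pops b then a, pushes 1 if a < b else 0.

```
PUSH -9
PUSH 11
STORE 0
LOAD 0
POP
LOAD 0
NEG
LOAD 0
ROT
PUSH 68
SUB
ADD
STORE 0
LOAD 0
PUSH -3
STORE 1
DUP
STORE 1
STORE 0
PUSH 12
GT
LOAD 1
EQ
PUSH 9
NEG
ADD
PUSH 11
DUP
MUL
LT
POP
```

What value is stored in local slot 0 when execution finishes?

PUSH -9 : -9
PUSH 11 : -9 11
STORE 0 : -9
LOAD 0  : -9 11
POP     : -9
LOAD 0  : -9 11
NEG     : -9 -11
LOAD 0  : -9 -11 11
ROT     : -11 11 -9
PUSH 68 : -11 11 -9 68
SUB     : -11 11 -77
ADD     : -11 -66
STORE 0 : -11
LOAD 0  : -11 -66
PUSH -3 : -11 -66 -3
STORE 1 : -11 -66
DUP     : -11 -66 -66
STORE 1 : -11 -66
STORE 0 : -11
PUSH 12 : -11 12
GT      : 0
LOAD 1  : 0 -66
EQ      : 0
PUSH 9  : 0 9
NEG     : 0 -9
ADD     : -9
PUSH 11 : -9 11
DUP     : -9 11 11
MUL     : -9 121
LT      : 1
POP     : (empty)

-66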